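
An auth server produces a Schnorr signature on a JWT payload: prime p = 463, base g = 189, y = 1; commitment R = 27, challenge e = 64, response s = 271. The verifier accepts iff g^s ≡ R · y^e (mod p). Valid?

g^s mod p:
189^271 mod 463 = 436
R · y^e mod p:
1^64 mod 463 = 1
27·1 = 27 ≡ 27 (mod 463)
436 ≠ 27; the check fails.

no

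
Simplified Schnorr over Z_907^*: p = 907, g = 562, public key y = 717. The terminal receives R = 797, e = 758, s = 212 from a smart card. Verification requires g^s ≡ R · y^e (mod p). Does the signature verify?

g^s mod p:
562^2 = 315844 ≡ 208
562^4 ≡ 208^2 = 43264 ≡ 635
562^8 ≡ 635^2 = 403225 ≡ 517
562^16 ≡ 517^2 = 267289 ≡ 631
562^32 ≡ 631^2 = 398161 ≡ 895
562^64 ≡ 895^2 = 801025 ≡ 144
562^128 ≡ 144^2 = 20736 ≡ 782
212 = 128 + 64 + 16 + 4, so 562^212 ≡ 782·144·631·635 ≡ 671 (mod 907)
R · y^e mod p:
717^2 = 514089 ≡ 727
717^4 ≡ 727^2 = 528529 ≡ 655
717^8 ≡ 655^2 = 429025 ≡ 14
717^16 ≡ 14^2 = 196
717^32 ≡ 196^2 = 38416 ≡ 322
717^64 ≡ 322^2 = 103684 ≡ 286
717^128 ≡ 286^2 = 81796 ≡ 166
717^256 ≡ 166^2 = 27556 ≡ 346
717^512 ≡ 346^2 = 119716 ≡ 899
758 = 512 + 128 + 64 + 32 + 16 + 4 + 2, so 717^758 ≡ 899·166·286·322·196·655·727 ≡ 266 (mod 907)
797·266 = 212002 ≡ 671 (mod 907)
671 ≡ 671 (mod 907); signature holds.

verifies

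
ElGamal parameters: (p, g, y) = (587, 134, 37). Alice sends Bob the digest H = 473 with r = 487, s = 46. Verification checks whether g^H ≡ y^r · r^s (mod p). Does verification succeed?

passes

Left side g^H mod p:
134^2 = 17956 ≡ 346
134^4 ≡ 346^2 = 119716 ≡ 555
134^8 ≡ 555^2 = 308025 ≡ 437
134^16 ≡ 437^2 = 190969 ≡ 194
134^32 ≡ 194^2 = 37636 ≡ 68
134^64 ≡ 68^2 = 4624 ≡ 515
134^128 ≡ 515^2 = 265225 ≡ 488
134^256 ≡ 488^2 = 238144 ≡ 409
473 = 256 + 128 + 64 + 16 + 8 + 1, so 134^473 ≡ 409·488·515·194·437·134 ≡ 383 (mod 587)
Right side y^r · r^s mod p:
37^2 = 1369 ≡ 195
37^4 ≡ 195^2 = 38025 ≡ 457
37^8 ≡ 457^2 = 208849 ≡ 464
37^16 ≡ 464^2 = 215296 ≡ 454
37^32 ≡ 454^2 = 206116 ≡ 79
37^64 ≡ 79^2 = 6241 ≡ 371
37^128 ≡ 371^2 = 137641 ≡ 283
37^256 ≡ 283^2 = 80089 ≡ 257
487 = 256 + 128 + 64 + 32 + 4 + 2 + 1, so 37^487 ≡ 257·283·371·79·457·195·37 ≡ 338 (mod 587)
487^2 = 237169 ≡ 21
487^4 ≡ 21^2 = 441
487^8 ≡ 441^2 = 194481 ≡ 184
487^16 ≡ 184^2 = 33856 ≡ 397
487^32 ≡ 397^2 = 157609 ≡ 293
46 = 32 + 8 + 4 + 2, so 487^46 ≡ 293·184·441·21 ≡ 312 (mod 587)
338·312 = 105456 ≡ 383 (mod 587)
383 ≡ 383 (mod 587), so the signature is genuine.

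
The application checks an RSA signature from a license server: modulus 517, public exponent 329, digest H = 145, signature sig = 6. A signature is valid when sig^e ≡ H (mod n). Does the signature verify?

sig^2 ≡ 6^2 = 36
sig^4 ≡ 36^2 = 1296 ≡ 262
sig^8 ≡ 262^2 = 68644 ≡ 400
sig^16 ≡ 400^2 = 160000 ≡ 247
sig^32 ≡ 247^2 = 61009 ≡ 3
sig^64 ≡ 3^2 = 9
sig^128 ≡ 9^2 = 81
sig^256 ≡ 81^2 = 6561 ≡ 357
329 = 256 + 64 + 8 + 1, so sig^329 ≡ 357·9·400·6 ≡ 145 (mod 517)
145 = H, so the signature checks out.

verifies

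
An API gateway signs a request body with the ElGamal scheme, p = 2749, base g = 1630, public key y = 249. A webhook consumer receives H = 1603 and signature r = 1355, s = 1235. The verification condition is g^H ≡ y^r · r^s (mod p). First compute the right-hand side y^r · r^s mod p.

249^2 = 62001 ≡ 1523
249^4 ≡ 1523^2 = 2319529 ≡ 2122
249^8 ≡ 2122^2 = 4502884 ≡ 22
249^16 ≡ 22^2 = 484
249^32 ≡ 484^2 = 234256 ≡ 591
249^64 ≡ 591^2 = 349281 ≡ 158
249^128 ≡ 158^2 = 24964 ≡ 223
249^256 ≡ 223^2 = 49729 ≡ 247
249^512 ≡ 247^2 = 61009 ≡ 531
249^1024 ≡ 531^2 = 281961 ≡ 1563
1355 = 1024 + 256 + 64 + 8 + 2 + 1, so 249^1355 ≡ 1563·247·158·22·1523·249 ≡ 2226 (mod 2749)
1355^2 = 1836025 ≡ 2442
1355^4 ≡ 2442^2 = 5963364 ≡ 783
1355^8 ≡ 783^2 = 613089 ≡ 62
1355^16 ≡ 62^2 = 3844 ≡ 1095
1355^32 ≡ 1095^2 = 1199025 ≡ 461
1355^64 ≡ 461^2 = 212521 ≡ 848
1355^128 ≡ 848^2 = 719104 ≡ 1615
1355^256 ≡ 1615^2 = 2608225 ≡ 2173
1355^512 ≡ 2173^2 = 4721929 ≡ 1896
1355^1024 ≡ 1896^2 = 3594816 ≡ 1873
1235 = 1024 + 128 + 64 + 16 + 2 + 1, so 1355^1235 ≡ 1873·1615·848·1095·2442·1355 ≡ 2443 (mod 2749)
y^r · r^s ≡ 2226·2443 = 5438118 ≡ 596 (mod 2749)

596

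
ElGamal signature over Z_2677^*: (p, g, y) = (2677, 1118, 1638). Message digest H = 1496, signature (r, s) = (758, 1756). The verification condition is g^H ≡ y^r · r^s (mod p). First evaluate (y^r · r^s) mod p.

1638^2 = 2683044 ≡ 690
1638^4 ≡ 690^2 = 476100 ≡ 2271
1638^8 ≡ 2271^2 = 5157441 ≡ 1539
1638^16 ≡ 1539^2 = 2368521 ≡ 2053
1638^32 ≡ 2053^2 = 4214809 ≡ 1211
1638^64 ≡ 1211^2 = 1466521 ≡ 2202
1638^128 ≡ 2202^2 = 4848804 ≡ 757
1638^256 ≡ 757^2 = 573049 ≡ 171
1638^512 ≡ 171^2 = 29241 ≡ 2471
758 = 512 + 128 + 64 + 32 + 16 + 4 + 2, so 1638^758 ≡ 2471·757·2202·1211·2053·2271·690 ≡ 1995 (mod 2677)
758^2 = 574564 ≡ 1686
758^4 ≡ 1686^2 = 2842596 ≡ 2299
758^8 ≡ 2299^2 = 5285401 ≡ 1003
758^16 ≡ 1003^2 = 1006009 ≡ 2134
758^32 ≡ 2134^2 = 4553956 ≡ 379
758^64 ≡ 379^2 = 143641 ≡ 1760
758^128 ≡ 1760^2 = 3097600 ≡ 311
758^256 ≡ 311^2 = 96721 ≡ 349
758^512 ≡ 349^2 = 121801 ≡ 1336
758^1024 ≡ 1336^2 = 1784896 ≡ 2014
1756 = 1024 + 512 + 128 + 64 + 16 + 8 + 4, so 758^1756 ≡ 2014·1336·311·1760·2134·1003·2299 ≡ 2451 (mod 2677)
y^r · r^s ≡ 1995·2451 = 4889745 ≡ 1543 (mod 2677)

1543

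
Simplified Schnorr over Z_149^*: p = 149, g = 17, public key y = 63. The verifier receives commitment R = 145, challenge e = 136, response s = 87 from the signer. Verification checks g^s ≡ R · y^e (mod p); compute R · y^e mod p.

31

63^2 = 3969 ≡ 95
63^4 ≡ 95^2 = 9025 ≡ 85
63^8 ≡ 85^2 = 7225 ≡ 73
63^16 ≡ 73^2 = 5329 ≡ 114
63^32 ≡ 114^2 = 12996 ≡ 33
63^64 ≡ 33^2 = 1089 ≡ 46
63^128 ≡ 46^2 = 2116 ≡ 30
136 = 128 + 8, so 63^136 ≡ 30·73 ≡ 104 (mod 149)
R · y^e ≡ 145·104 = 15080 ≡ 31 (mod 149)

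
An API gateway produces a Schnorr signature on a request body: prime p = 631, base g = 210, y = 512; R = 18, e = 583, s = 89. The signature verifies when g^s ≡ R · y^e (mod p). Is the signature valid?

g^s mod p:
210^89 mod 631 = 570
R · y^e mod p:
512^583 mod 631 = 242
18·242 = 4356 ≡ 570 (mod 631)
570 ≡ 570 (mod 631); signature holds.

valid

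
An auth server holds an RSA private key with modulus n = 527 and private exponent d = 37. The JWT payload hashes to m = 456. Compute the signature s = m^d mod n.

114

Squares mod 527: m^1≡456, m^2≡298, m^4≡268, m^8≡152, m^16≡443, m^32≡205
37 = 32 + 4 + 1, so m^37 ≡ 205·268·456 ≡ 114 (mod 527)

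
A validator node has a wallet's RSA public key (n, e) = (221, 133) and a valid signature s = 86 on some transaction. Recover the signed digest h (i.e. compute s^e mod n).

86

Squares mod 221: s^1≡86, s^2≡103, s^4≡1, s^8≡1, s^16≡1, s^32≡1, s^64≡1, s^128≡1
133 = 128 + 4 + 1, so s^133 ≡ 1·1·86 ≡ 86 (mod 221)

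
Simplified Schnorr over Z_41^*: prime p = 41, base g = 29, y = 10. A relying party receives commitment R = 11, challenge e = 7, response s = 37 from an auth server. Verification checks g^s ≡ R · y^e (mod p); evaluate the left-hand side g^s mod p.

34

Squares mod 41: 29^1≡29, 29^2≡21, 29^4≡31, 29^8≡18, 29^16≡37, 29^32≡16
37 = 32 + 4 + 1, so 29^37 ≡ 16·31·29 ≡ 34 (mod 41)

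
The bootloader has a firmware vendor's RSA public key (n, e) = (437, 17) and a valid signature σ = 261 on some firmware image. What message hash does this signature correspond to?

243

σ^2 ≡ 261^2 = 68121 ≡ 386
σ^4 ≡ 386^2 = 148996 ≡ 416
σ^8 ≡ 416^2 = 173056 ≡ 4
σ^16 ≡ 4^2 = 16
17 = 16 + 1, so σ^17 ≡ 16·261 ≡ 243 (mod 437)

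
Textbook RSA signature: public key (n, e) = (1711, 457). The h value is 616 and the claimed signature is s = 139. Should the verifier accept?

accept

Squares mod 1711: s^1≡139, s^2≡500, s^4≡194, s^8≡1705, s^16≡36, s^32≡1296, s^64≡1125, s^128≡1196, s^256≡20
457 = 256 + 128 + 64 + 8 + 1, so s^457 ≡ 20·1196·1125·1705·139 ≡ 616 (mod 1711)
616 = h, so the signature checks out.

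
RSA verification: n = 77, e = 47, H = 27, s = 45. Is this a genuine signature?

s^2 ≡ 45^2 = 2025 ≡ 23
s^4 ≡ 23^2 = 529 ≡ 67
s^8 ≡ 67^2 = 4489 ≡ 23
s^16 ≡ 23^2 = 529 ≡ 67
s^32 ≡ 67^2 = 4489 ≡ 23
47 = 32 + 8 + 4 + 2 + 1, so s^47 ≡ 23·23·67·23·45 ≡ 12 (mod 77)
s^47 mod 77 = 12, but H = 27.

forged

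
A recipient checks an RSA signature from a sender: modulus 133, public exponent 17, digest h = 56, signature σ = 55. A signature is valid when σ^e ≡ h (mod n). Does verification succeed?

fails

Squares mod 133: σ^1≡55, σ^2≡99, σ^4≡92, σ^8≡85, σ^16≡43
17 = 16 + 1, so σ^17 ≡ 43·55 ≡ 104 (mod 133)
The recovered value 104 does not match the digest 56.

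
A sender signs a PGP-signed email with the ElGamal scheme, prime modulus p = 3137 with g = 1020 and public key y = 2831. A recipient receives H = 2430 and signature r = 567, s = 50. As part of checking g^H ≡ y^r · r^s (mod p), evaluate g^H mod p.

1020^2 = 1040400 ≡ 2053
1020^4 ≡ 2053^2 = 4214809 ≡ 1818
1020^8 ≡ 1818^2 = 3305124 ≡ 1863
1020^16 ≡ 1863^2 = 3470769 ≡ 1247
1020^32 ≡ 1247^2 = 1555009 ≡ 2194
1020^64 ≡ 2194^2 = 4813636 ≡ 1478
1020^128 ≡ 1478^2 = 2184484 ≡ 1132
1020^256 ≡ 1132^2 = 1281424 ≡ 1528
1020^512 ≡ 1528^2 = 2334784 ≡ 856
1020^1024 ≡ 856^2 = 732736 ≡ 1815
1020^2048 ≡ 1815^2 = 3294225 ≡ 375
2430 = 2048 + 256 + 64 + 32 + 16 + 8 + 4 + 2, so 1020^2430 ≡ 375·1528·1478·2194·1247·1863·1818·2053 ≡ 1130 (mod 3137)

1130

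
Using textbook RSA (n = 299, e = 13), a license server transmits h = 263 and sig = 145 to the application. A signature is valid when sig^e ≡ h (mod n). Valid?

no

sig^2 ≡ 145^2 = 21025 ≡ 95
sig^4 ≡ 95^2 = 9025 ≡ 55
sig^8 ≡ 55^2 = 3025 ≡ 35
13 = 8 + 4 + 1, so sig^13 ≡ 35·55·145 ≡ 158 (mod 299)
sig^13 mod 299 = 158, but h = 263.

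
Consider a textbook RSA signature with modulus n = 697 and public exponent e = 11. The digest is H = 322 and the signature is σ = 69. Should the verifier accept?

reject

σ^2 ≡ 69^2 = 4761 ≡ 579
σ^4 ≡ 579^2 = 335241 ≡ 681
σ^8 ≡ 681^2 = 463761 ≡ 256
11 = 8 + 2 + 1, so σ^11 ≡ 256·579·69 ≡ 375 (mod 697)
The recovered value 375 does not match the digest 322.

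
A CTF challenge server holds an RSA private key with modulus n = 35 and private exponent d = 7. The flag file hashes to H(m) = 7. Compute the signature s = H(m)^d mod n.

28

(H(m))^2 ≡ 7^2 = 49 ≡ 14
(H(m))^4 ≡ 14^2 = 196 ≡ 21
7 = 4 + 2 + 1, so (H(m))^7 ≡ 21·14·7 ≡ 28 (mod 35)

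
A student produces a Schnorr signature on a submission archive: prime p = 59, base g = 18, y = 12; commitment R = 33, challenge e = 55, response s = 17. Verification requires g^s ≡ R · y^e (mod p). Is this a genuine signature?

genuine

g^s mod p:
Squares mod 59: 18^1≡18, 18^2≡29, 18^4≡15, 18^8≡48, 18^16≡3
17 = 16 + 1, so 18^17 ≡ 3·18 ≡ 54 (mod 59)
R · y^e mod p:
Squares mod 59: 12^1≡12, 12^2≡26, 12^4≡27, 12^8≡21, 12^16≡28, 12^32≡17
55 = 32 + 16 + 4 + 2 + 1, so 12^55 ≡ 17·28·27·26·12 ≡ 7 (mod 59)
33·7 = 231 ≡ 54 (mod 59)
54 ≡ 54 (mod 59); signature holds.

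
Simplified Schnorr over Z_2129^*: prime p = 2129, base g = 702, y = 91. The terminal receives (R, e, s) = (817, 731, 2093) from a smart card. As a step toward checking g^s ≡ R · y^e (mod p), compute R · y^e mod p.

1793

Squares mod 2129: 91^1≡91, 91^2≡1894, 91^4≡2000, 91^8≡1738, 91^16≡1722, 91^32≡1716, 91^64≡249, 91^128≡260, 91^256≡1601, 91^512≡2014
731 = 512 + 128 + 64 + 16 + 8 + 2 + 1, so 91^731 ≡ 2014·260·249·1722·1738·1894·91 ≡ 182 (mod 2129)
R · y^e ≡ 817·182 = 148694 ≡ 1793 (mod 2129)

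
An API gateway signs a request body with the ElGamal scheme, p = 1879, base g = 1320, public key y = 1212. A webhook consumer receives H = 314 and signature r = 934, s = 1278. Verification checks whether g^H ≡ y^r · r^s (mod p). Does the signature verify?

does not verify

Left side g^H mod p:
Squares mod 1879: 1320^1≡1320, 1320^2≡567, 1320^4≡180, 1320^8≡457, 1320^16≡280, 1320^32≡1361, 1320^64≡1506, 1320^128≡83, 1320^256≡1252
314 = 256 + 32 + 16 + 8 + 2, so 1320^314 ≡ 1252·1361·280·457·567 ≡ 1542 (mod 1879)
Right side y^r · r^s mod p:
Squares mod 1879: 1212^1≡1212, 1212^2≡1445, 1212^4≡456, 1212^8≡1246, 1212^16≡462, 1212^32≡1117, 1212^64≡33, 1212^128≡1089, 1212^256≡272, 1212^512≡703
934 = 512 + 256 + 128 + 32 + 4 + 2, so 1212^934 ≡ 703·272·1089·1117·456·1445 ≡ 359 (mod 1879)
Squares mod 1879: 934^1≡934, 934^2≡500, 934^4≡93, 934^8≡1133, 934^16≡332, 934^32≡1242, 934^64≡1784, 934^128≡1509, 934^256≡1612, 934^512≡1766, 934^1024≡1495
1278 = 1024 + 128 + 64 + 32 + 16 + 8 + 4 + 2, so 934^1278 ≡ 1495·1509·1784·1242·332·1133·93·500 ≡ 1588 (mod 1879)
359·1588 = 570092 ≡ 755 (mod 1879)
1542 ≠ 755, so verification fails.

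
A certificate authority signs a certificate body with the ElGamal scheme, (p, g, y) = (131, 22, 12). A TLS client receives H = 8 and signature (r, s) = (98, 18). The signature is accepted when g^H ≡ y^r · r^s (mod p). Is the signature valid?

valid

Left side g^H mod p:
22^2 = 484 ≡ 91
22^4 ≡ 91^2 = 8281 ≡ 28
22^8 ≡ 28^2 = 784 ≡ 129
Right side y^r · r^s mod p:
12^2 = 144 ≡ 13
12^4 ≡ 13^2 = 169 ≡ 38
12^8 ≡ 38^2 = 1444 ≡ 3
12^16 ≡ 3^2 = 9
12^32 ≡ 9^2 = 81
12^64 ≡ 81^2 = 6561 ≡ 11
98 = 64 + 32 + 2, so 12^98 ≡ 11·81·13 ≡ 55 (mod 131)
98^2 = 9604 ≡ 41
98^4 ≡ 41^2 = 1681 ≡ 109
98^8 ≡ 109^2 = 11881 ≡ 91
98^16 ≡ 91^2 = 8281 ≡ 28
18 = 16 + 2, so 98^18 ≡ 28·41 ≡ 100 (mod 131)
55·100 = 5500 ≡ 129 (mod 131)
129 ≡ 129 (mod 131), so the signature is genuine.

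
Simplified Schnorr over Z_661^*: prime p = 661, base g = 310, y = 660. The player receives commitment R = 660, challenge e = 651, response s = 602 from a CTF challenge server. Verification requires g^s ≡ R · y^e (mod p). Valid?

no

g^s mod p:
310^2 = 96100 ≡ 255
310^4 ≡ 255^2 = 65025 ≡ 247
310^8 ≡ 247^2 = 61009 ≡ 197
310^16 ≡ 197^2 = 38809 ≡ 471
310^32 ≡ 471^2 = 221841 ≡ 406
310^64 ≡ 406^2 = 164836 ≡ 247
310^128 ≡ 247^2 = 61009 ≡ 197
310^256 ≡ 197^2 = 38809 ≡ 471
310^512 ≡ 471^2 = 221841 ≡ 406
602 = 512 + 64 + 16 + 8 + 2, so 310^602 ≡ 406·247·471·197·255 ≡ 255 (mod 661)
R · y^e mod p:
660^2 = 435600 ≡ 1
660^4 ≡ 1^2 = 1
660^8 ≡ 1^2 = 1
660^16 ≡ 1^2 = 1
660^32 ≡ 1^2 = 1
660^64 ≡ 1^2 = 1
660^128 ≡ 1^2 = 1
660^256 ≡ 1^2 = 1
660^512 ≡ 1^2 = 1
651 = 512 + 128 + 8 + 2 + 1, so 660^651 ≡ 1·1·1·1·660 ≡ 660 (mod 661)
660·660 = 435600 ≡ 1 (mod 661)
255 ≠ 1; the check fails.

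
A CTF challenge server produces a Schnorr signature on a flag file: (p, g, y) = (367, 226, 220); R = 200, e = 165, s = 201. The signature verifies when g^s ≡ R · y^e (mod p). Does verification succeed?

g^s mod p:
226^2 = 51076 ≡ 63
226^4 ≡ 63^2 = 3969 ≡ 299
226^8 ≡ 299^2 = 89401 ≡ 220
226^16 ≡ 220^2 = 48400 ≡ 323
226^32 ≡ 323^2 = 104329 ≡ 101
226^64 ≡ 101^2 = 10201 ≡ 292
226^128 ≡ 292^2 = 85264 ≡ 120
201 = 128 + 64 + 8 + 1, so 226^201 ≡ 120·292·220·226 ≡ 164 (mod 367)
R · y^e mod p:
220^2 = 48400 ≡ 323
220^4 ≡ 323^2 = 104329 ≡ 101
220^8 ≡ 101^2 = 10201 ≡ 292
220^16 ≡ 292^2 = 85264 ≡ 120
220^32 ≡ 120^2 = 14400 ≡ 87
220^64 ≡ 87^2 = 7569 ≡ 229
220^128 ≡ 229^2 = 52441 ≡ 327
165 = 128 + 32 + 4 + 1, so 220^165 ≡ 327·87·101·220 ≡ 199 (mod 367)
200·199 = 39800 ≡ 164 (mod 367)
164 ≡ 164 (mod 367); signature holds.

passes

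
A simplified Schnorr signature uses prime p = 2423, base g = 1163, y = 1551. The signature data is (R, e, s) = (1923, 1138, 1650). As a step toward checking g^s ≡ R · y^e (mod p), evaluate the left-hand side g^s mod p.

24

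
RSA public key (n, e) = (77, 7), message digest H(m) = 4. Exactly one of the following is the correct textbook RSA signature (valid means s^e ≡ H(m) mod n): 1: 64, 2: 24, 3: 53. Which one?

Candidate 1: Squares mod 77: 64^1≡64, 64^2≡15, 64^4≡71; 7 = 4 + 2 + 1, so 64^7 ≡ 71·15·64 ≡ 15 (mod 77)
Candidate 2: Squares mod 77: 24^1≡24, 24^2≡37, 24^4≡60; 7 = 4 + 2 + 1, so 24^7 ≡ 60·37·24 ≡ 73 (mod 77)
Candidate 3: Squares mod 77: 53^1≡53, 53^2≡37, 53^4≡60; 7 = 4 + 2 + 1, so 53^7 ≡ 60·37·53 ≡ 4 (mod 77)
  → matches H(m) = 4

3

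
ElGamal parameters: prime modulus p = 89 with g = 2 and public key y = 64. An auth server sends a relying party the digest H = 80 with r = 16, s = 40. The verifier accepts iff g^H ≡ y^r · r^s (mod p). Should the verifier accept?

accept

Left side g^H mod p:
2^2 = 4
2^4 ≡ 4^2 = 16
2^8 ≡ 16^2 = 256 ≡ 78
2^16 ≡ 78^2 = 6084 ≡ 32
2^32 ≡ 32^2 = 1024 ≡ 45
2^64 ≡ 45^2 = 2025 ≡ 67
80 = 64 + 16, so 2^80 ≡ 67·32 ≡ 8 (mod 89)
Right side y^r · r^s mod p:
64^2 = 4096 ≡ 2
64^4 ≡ 2^2 = 4
64^8 ≡ 4^2 = 16
64^16 ≡ 16^2 = 256 ≡ 78
16^2 = 256 ≡ 78
16^4 ≡ 78^2 = 6084 ≡ 32
16^8 ≡ 32^2 = 1024 ≡ 45
16^16 ≡ 45^2 = 2025 ≡ 67
16^32 ≡ 67^2 = 4489 ≡ 39
40 = 32 + 8, so 16^40 ≡ 39·45 ≡ 64 (mod 89)
78·64 = 4992 ≡ 8 (mod 89)
8 ≡ 8 (mod 89), so the signature is genuine.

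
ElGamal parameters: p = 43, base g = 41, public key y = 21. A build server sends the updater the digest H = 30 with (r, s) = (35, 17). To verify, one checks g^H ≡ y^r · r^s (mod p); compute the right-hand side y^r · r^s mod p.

4

21^2 = 441 ≡ 11
21^4 ≡ 11^2 = 121 ≡ 35
21^8 ≡ 35^2 = 1225 ≡ 21
21^16 ≡ 21^2 = 441 ≡ 11
21^32 ≡ 11^2 = 121 ≡ 35
35 = 32 + 2 + 1, so 21^35 ≡ 35·11·21 ≡ 1 (mod 43)
35^2 = 1225 ≡ 21
35^4 ≡ 21^2 = 441 ≡ 11
35^8 ≡ 11^2 = 121 ≡ 35
35^16 ≡ 35^2 = 1225 ≡ 21
17 = 16 + 1, so 35^17 ≡ 21·35 ≡ 4 (mod 43)
y^r · r^s ≡ 1·4 = 4 ≡ 4 (mod 43)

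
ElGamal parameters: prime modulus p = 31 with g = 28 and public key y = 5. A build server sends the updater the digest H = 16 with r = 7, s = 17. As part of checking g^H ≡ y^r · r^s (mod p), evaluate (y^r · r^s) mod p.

28

5^7 mod 31 = 5
7^17 mod 31 = 18
y^r · r^s ≡ 5·18 = 90 ≡ 28 (mod 31)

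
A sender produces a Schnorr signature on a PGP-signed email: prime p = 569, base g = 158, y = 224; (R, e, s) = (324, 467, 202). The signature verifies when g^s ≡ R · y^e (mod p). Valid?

g^s mod p:
Squares mod 569: 158^1≡158, 158^2≡497, 158^4≡63, 158^8≡555, 158^16≡196, 158^32≡293, 158^64≡499, 158^128≡348
202 = 128 + 64 + 8 + 2, so 158^202 ≡ 348·499·555·497 ≡ 315 (mod 569)
R · y^e mod p:
Squares mod 569: 224^1≡224, 224^2≡104, 224^4≡5, 224^8≡25, 224^16≡56, 224^32≡291, 224^64≡469, 224^128≡327, 224^256≡526
467 = 256 + 128 + 64 + 16 + 2 + 1, so 224^467 ≡ 526·327·469·56·104·224 ≡ 553 (mod 569)
324·553 = 179172 ≡ 506 (mod 569)
315 ≠ 506; the check fails.

no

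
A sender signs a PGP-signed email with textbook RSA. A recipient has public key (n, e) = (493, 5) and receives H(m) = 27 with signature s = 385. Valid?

s^2 ≡ 385^2 = 148225 ≡ 325
s^4 ≡ 325^2 = 105625 ≡ 123
5 = 4 + 1, so s^5 ≡ 123·385 ≡ 27 (mod 493)
Since 27 equals the digest 27, verification succeeds.

yes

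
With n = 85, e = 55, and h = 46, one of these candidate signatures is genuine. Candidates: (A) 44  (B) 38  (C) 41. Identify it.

C

Candidate A: 44^55 mod 85 = 39
Candidate B: 38^55 mod 85 = 47
Candidate C: 41^55 mod 85 = 46
  → matches h = 46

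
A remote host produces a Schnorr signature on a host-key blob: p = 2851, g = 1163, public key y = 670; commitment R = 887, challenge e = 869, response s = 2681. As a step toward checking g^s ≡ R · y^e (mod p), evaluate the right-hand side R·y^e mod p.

1017

670^869 mod 2851 = 149
R · y^e ≡ 887·149 = 132163 ≡ 1017 (mod 2851)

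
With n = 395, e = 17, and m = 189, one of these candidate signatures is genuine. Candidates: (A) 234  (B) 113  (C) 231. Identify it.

A

Candidate A: Squares mod 395: 234^1≡234, 234^2≡246, 234^4≡81, 234^8≡241, 234^16≡16; 17 = 16 + 1, so 234^17 ≡ 16·234 ≡ 189 (mod 395)
  → matches m = 189
Candidate B: Squares mod 395: 113^1≡113, 113^2≡129, 113^4≡51, 113^8≡231, 113^16≡36; 17 = 16 + 1, so 113^17 ≡ 36·113 ≡ 118 (mod 395)
Candidate C: Squares mod 395: 231^1≡231, 231^2≡36, 231^4≡111, 231^8≡76, 231^16≡246; 17 = 16 + 1, so 231^17 ≡ 246·231 ≡ 341 (mod 395)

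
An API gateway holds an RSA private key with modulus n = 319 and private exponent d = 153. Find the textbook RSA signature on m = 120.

109

m^2 ≡ 120^2 = 14400 ≡ 45
m^4 ≡ 45^2 = 2025 ≡ 111
m^8 ≡ 111^2 = 12321 ≡ 199
m^16 ≡ 199^2 = 39601 ≡ 45
m^32 ≡ 45^2 = 2025 ≡ 111
m^64 ≡ 111^2 = 12321 ≡ 199
m^128 ≡ 199^2 = 39601 ≡ 45
153 = 128 + 16 + 8 + 1, so m^153 ≡ 45·45·199·120 ≡ 109 (mod 319)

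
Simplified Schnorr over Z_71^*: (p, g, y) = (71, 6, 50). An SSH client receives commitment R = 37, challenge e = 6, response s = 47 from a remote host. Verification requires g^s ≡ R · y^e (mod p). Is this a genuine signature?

forged

g^s mod p:
6^2 = 36
6^4 ≡ 36^2 = 1296 ≡ 18
6^8 ≡ 18^2 = 324 ≡ 40
6^16 ≡ 40^2 = 1600 ≡ 38
6^32 ≡ 38^2 = 1444 ≡ 24
47 = 32 + 8 + 4 + 2 + 1, so 6^47 ≡ 24·40·18·36·6 ≡ 10 (mod 71)
R · y^e mod p:
50^2 = 2500 ≡ 15
50^4 ≡ 15^2 = 225 ≡ 12
6 = 4 + 2, so 50^6 ≡ 12·15 ≡ 38 (mod 71)
37·38 = 1406 ≡ 57 (mod 71)
10 ≠ 57; the check fails.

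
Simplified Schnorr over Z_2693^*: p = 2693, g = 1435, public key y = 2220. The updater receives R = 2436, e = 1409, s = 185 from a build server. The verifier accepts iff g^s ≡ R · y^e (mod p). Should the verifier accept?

g^s mod p:
1435^2 = 2059225 ≡ 1773
1435^4 ≡ 1773^2 = 3143529 ≡ 798
1435^8 ≡ 798^2 = 636804 ≡ 1256
1435^16 ≡ 1256^2 = 1577536 ≡ 2131
1435^32 ≡ 2131^2 = 4541161 ≡ 763
1435^64 ≡ 763^2 = 582169 ≡ 481
1435^128 ≡ 481^2 = 231361 ≡ 2456
185 = 128 + 32 + 16 + 8 + 1, so 1435^185 ≡ 2456·763·2131·1256·1435 ≡ 1154 (mod 2693)
R · y^e mod p:
2220^2 = 4928400 ≡ 210
2220^4 ≡ 210^2 = 44100 ≡ 1012
2220^8 ≡ 1012^2 = 1024144 ≡ 804
2220^16 ≡ 804^2 = 646416 ≡ 96
2220^32 ≡ 96^2 = 9216 ≡ 1137
2220^64 ≡ 1137^2 = 1292769 ≡ 129
2220^128 ≡ 129^2 = 16641 ≡ 483
2220^256 ≡ 483^2 = 233289 ≡ 1691
2220^512 ≡ 1691^2 = 2859481 ≡ 2208
2220^1024 ≡ 2208^2 = 4875264 ≡ 934
1409 = 1024 + 256 + 128 + 1, so 2220^1409 ≡ 934·1691·483·2220 ≡ 1714 (mod 2693)
2436·1714 = 4175304 ≡ 1154 (mod 2693)
1154 ≡ 1154 (mod 2693); signature holds.

accept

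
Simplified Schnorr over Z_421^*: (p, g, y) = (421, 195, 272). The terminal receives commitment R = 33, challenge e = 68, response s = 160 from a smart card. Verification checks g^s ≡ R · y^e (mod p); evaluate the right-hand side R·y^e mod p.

243

272^68 mod 421 = 237
R · y^e ≡ 33·237 = 7821 ≡ 243 (mod 421)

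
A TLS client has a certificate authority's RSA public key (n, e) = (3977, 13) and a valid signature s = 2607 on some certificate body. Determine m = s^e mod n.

3422

s^2 ≡ 2607^2 = 6796449 ≡ 3733
s^4 ≡ 3733^2 = 13935289 ≡ 3858
s^8 ≡ 3858^2 = 14884164 ≡ 2230
13 = 8 + 4 + 1, so s^13 ≡ 2230·3858·2607 ≡ 3422 (mod 3977)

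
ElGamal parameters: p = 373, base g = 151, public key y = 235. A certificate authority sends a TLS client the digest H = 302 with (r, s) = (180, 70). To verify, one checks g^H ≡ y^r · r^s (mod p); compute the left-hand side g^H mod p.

164

151^2 = 22801 ≡ 48
151^4 ≡ 48^2 = 2304 ≡ 66
151^8 ≡ 66^2 = 4356 ≡ 253
151^16 ≡ 253^2 = 64009 ≡ 226
151^32 ≡ 226^2 = 51076 ≡ 348
151^64 ≡ 348^2 = 121104 ≡ 252
151^128 ≡ 252^2 = 63504 ≡ 94
151^256 ≡ 94^2 = 8836 ≡ 257
302 = 256 + 32 + 8 + 4 + 2, so 151^302 ≡ 257·348·253·66·48 ≡ 164 (mod 373)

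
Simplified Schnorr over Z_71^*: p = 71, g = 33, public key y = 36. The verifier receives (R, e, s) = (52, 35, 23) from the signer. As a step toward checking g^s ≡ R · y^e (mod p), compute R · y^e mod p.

36^2 = 1296 ≡ 18
36^4 ≡ 18^2 = 324 ≡ 40
36^8 ≡ 40^2 = 1600 ≡ 38
36^16 ≡ 38^2 = 1444 ≡ 24
36^32 ≡ 24^2 = 576 ≡ 8
35 = 32 + 2 + 1, so 36^35 ≡ 8·18·36 ≡ 1 (mod 71)
R · y^e ≡ 52·1 = 52 ≡ 52 (mod 71)

52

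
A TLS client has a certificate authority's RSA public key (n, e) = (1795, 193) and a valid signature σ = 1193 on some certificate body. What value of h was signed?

σ^2 ≡ 1193^2 = 1423249 ≡ 1609
σ^4 ≡ 1609^2 = 2588881 ≡ 491
σ^8 ≡ 491^2 = 241081 ≡ 551
σ^16 ≡ 551^2 = 303601 ≡ 246
σ^32 ≡ 246^2 = 60516 ≡ 1281
σ^64 ≡ 1281^2 = 1640961 ≡ 331
σ^128 ≡ 331^2 = 109561 ≡ 66
193 = 128 + 64 + 1, so σ^193 ≡ 66·331·1193 ≡ 673 (mod 1795)

673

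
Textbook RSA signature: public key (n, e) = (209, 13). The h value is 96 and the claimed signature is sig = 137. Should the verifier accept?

reject

sig^2 ≡ 137^2 = 18769 ≡ 168
sig^4 ≡ 168^2 = 28224 ≡ 9
sig^8 ≡ 9^2 = 81
13 = 8 + 4 + 1, so sig^13 ≡ 81·9·137 ≡ 180 (mod 209)
180 ≠ 96, so verification fails.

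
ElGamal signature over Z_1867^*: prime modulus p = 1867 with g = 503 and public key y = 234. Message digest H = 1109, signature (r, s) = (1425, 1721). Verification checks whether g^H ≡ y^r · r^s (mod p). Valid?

Left side g^H mod p:
503^2 = 253009 ≡ 964
503^4 ≡ 964^2 = 929296 ≡ 1397
503^8 ≡ 1397^2 = 1951609 ≡ 594
503^16 ≡ 594^2 = 352836 ≡ 1840
503^32 ≡ 1840^2 = 3385600 ≡ 729
503^64 ≡ 729^2 = 531441 ≡ 1213
503^128 ≡ 1213^2 = 1471369 ≡ 173
503^256 ≡ 173^2 = 29929 ≡ 57
503^512 ≡ 57^2 = 3249 ≡ 1382
503^1024 ≡ 1382^2 = 1909924 ≡ 1850
1109 = 1024 + 64 + 16 + 4 + 1, so 503^1109 ≡ 1850·1213·1840·1397·503 ≡ 249 (mod 1867)
Right side y^r · r^s mod p:
234^2 = 54756 ≡ 613
234^4 ≡ 613^2 = 375769 ≡ 502
234^8 ≡ 502^2 = 252004 ≡ 1826
234^16 ≡ 1826^2 = 3334276 ≡ 1681
234^32 ≡ 1681^2 = 2825761 ≡ 990
234^64 ≡ 990^2 = 980100 ≡ 1792
234^128 ≡ 1792^2 = 3211264 ≡ 24
234^256 ≡ 24^2 = 576
234^512 ≡ 576^2 = 331776 ≡ 1317
234^1024 ≡ 1317^2 = 1734489 ≡ 46
1425 = 1024 + 256 + 128 + 16 + 1, so 234^1425 ≡ 46·576·24·1681·234 ≡ 25 (mod 1867)
1425^2 = 2030625 ≡ 1196
1425^4 ≡ 1196^2 = 1430416 ≡ 294
1425^8 ≡ 294^2 = 86436 ≡ 554
1425^16 ≡ 554^2 = 306916 ≡ 728
1425^32 ≡ 728^2 = 529984 ≡ 1623
1425^64 ≡ 1623^2 = 2634129 ≡ 1659
1425^128 ≡ 1659^2 = 2752281 ≡ 323
1425^256 ≡ 323^2 = 104329 ≡ 1644
1425^512 ≡ 1644^2 = 2702736 ≡ 1187
1425^1024 ≡ 1187^2 = 1408969 ≡ 1251
1721 = 1024 + 512 + 128 + 32 + 16 + 8 + 1, so 1425^1721 ≡ 1251·1187·323·1623·728·554·1425 ≡ 234 (mod 1867)
25·234 = 5850 ≡ 249 (mod 1867)
249 ≡ 249 (mod 1867), so the signature is genuine.

yes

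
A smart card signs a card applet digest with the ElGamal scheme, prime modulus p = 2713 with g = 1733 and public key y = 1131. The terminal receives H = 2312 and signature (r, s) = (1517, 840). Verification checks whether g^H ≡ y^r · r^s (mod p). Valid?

no

Left side g^H mod p:
1733^2 = 3003289 ≡ 2711
1733^4 ≡ 2711^2 = 7349521 ≡ 4
1733^8 ≡ 4^2 = 16
1733^16 ≡ 16^2 = 256
1733^32 ≡ 256^2 = 65536 ≡ 424
1733^64 ≡ 424^2 = 179776 ≡ 718
1733^128 ≡ 718^2 = 515524 ≡ 54
1733^256 ≡ 54^2 = 2916 ≡ 203
1733^512 ≡ 203^2 = 41209 ≡ 514
1733^1024 ≡ 514^2 = 264196 ≡ 1035
1733^2048 ≡ 1035^2 = 1071225 ≡ 2303
2312 = 2048 + 256 + 8, so 1733^2312 ≡ 2303·203·16 ≡ 403 (mod 2713)
Right side y^r · r^s mod p:
1131^2 = 1279161 ≡ 1338
1131^4 ≡ 1338^2 = 1790244 ≡ 2377
1131^8 ≡ 2377^2 = 5650129 ≡ 1663
1131^16 ≡ 1663^2 = 2765569 ≡ 1022
1131^32 ≡ 1022^2 = 1044484 ≡ 2692
1131^64 ≡ 2692^2 = 7246864 ≡ 441
1131^128 ≡ 441^2 = 194481 ≡ 1858
1131^256 ≡ 1858^2 = 3452164 ≡ 1228
1131^512 ≡ 1228^2 = 1507984 ≡ 2269
1131^1024 ≡ 2269^2 = 5148361 ≡ 1800
1517 = 1024 + 256 + 128 + 64 + 32 + 8 + 4 + 1, so 1131^1517 ≡ 1800·1228·1858·441·2692·1663·2377·1131 ≡ 300 (mod 2713)
1517^2 = 2301289 ≡ 665
1517^4 ≡ 665^2 = 442225 ≡ 6
1517^8 ≡ 6^2 = 36
1517^16 ≡ 36^2 = 1296
1517^32 ≡ 1296^2 = 1679616 ≡ 269
1517^64 ≡ 269^2 = 72361 ≡ 1823
1517^128 ≡ 1823^2 = 3323329 ≡ 2617
1517^256 ≡ 2617^2 = 6848689 ≡ 1077
1517^512 ≡ 1077^2 = 1159929 ≡ 1478
840 = 512 + 256 + 64 + 8, so 1517^840 ≡ 1478·1077·1823·36 ≡ 294 (mod 2713)
300·294 = 88200 ≡ 1384 (mod 2713)
403 ≠ 1384, so verification fails.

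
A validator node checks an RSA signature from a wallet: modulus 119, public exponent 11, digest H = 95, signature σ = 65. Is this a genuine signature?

σ^2 ≡ 65^2 = 4225 ≡ 60
σ^4 ≡ 60^2 = 3600 ≡ 30
σ^8 ≡ 30^2 = 900 ≡ 67
11 = 8 + 2 + 1, so σ^11 ≡ 67·60·65 ≡ 95 (mod 119)
95 = H, so the signature checks out.

genuine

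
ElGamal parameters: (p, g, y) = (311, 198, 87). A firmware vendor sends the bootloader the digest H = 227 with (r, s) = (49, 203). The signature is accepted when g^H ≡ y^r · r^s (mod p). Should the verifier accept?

reject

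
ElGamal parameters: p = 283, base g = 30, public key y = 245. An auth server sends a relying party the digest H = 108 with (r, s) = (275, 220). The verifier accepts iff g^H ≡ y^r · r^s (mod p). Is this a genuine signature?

forged

Left side g^H mod p:
30^2 = 900 ≡ 51
30^4 ≡ 51^2 = 2601 ≡ 54
30^8 ≡ 54^2 = 2916 ≡ 86
30^16 ≡ 86^2 = 7396 ≡ 38
30^32 ≡ 38^2 = 1444 ≡ 29
30^64 ≡ 29^2 = 841 ≡ 275
108 = 64 + 32 + 8 + 4, so 30^108 ≡ 275·29·86·54 ≡ 256 (mod 283)
Right side y^r · r^s mod p:
245^2 = 60025 ≡ 29
245^4 ≡ 29^2 = 841 ≡ 275
245^8 ≡ 275^2 = 75625 ≡ 64
245^16 ≡ 64^2 = 4096 ≡ 134
245^32 ≡ 134^2 = 17956 ≡ 127
245^64 ≡ 127^2 = 16129 ≡ 281
245^128 ≡ 281^2 = 78961 ≡ 4
245^256 ≡ 4^2 = 16
275 = 256 + 16 + 2 + 1, so 245^275 ≡ 16·134·29·245 ≡ 79 (mod 283)
275^2 = 75625 ≡ 64
275^4 ≡ 64^2 = 4096 ≡ 134
275^8 ≡ 134^2 = 17956 ≡ 127
275^16 ≡ 127^2 = 16129 ≡ 281
275^32 ≡ 281^2 = 78961 ≡ 4
275^64 ≡ 4^2 = 16
275^128 ≡ 16^2 = 256
220 = 128 + 64 + 16 + 8 + 4, so 275^220 ≡ 256·16·281·127·134 ≡ 4 (mod 283)
79·4 = 316 ≡ 33 (mod 283)
256 ≠ 33, so verification fails.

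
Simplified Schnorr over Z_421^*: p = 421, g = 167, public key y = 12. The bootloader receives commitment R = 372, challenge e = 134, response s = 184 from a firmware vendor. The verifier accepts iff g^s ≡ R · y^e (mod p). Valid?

g^s mod p:
167^2 = 27889 ≡ 103
167^4 ≡ 103^2 = 10609 ≡ 84
167^8 ≡ 84^2 = 7056 ≡ 320
167^16 ≡ 320^2 = 102400 ≡ 97
167^32 ≡ 97^2 = 9409 ≡ 147
167^64 ≡ 147^2 = 21609 ≡ 138
167^128 ≡ 138^2 = 19044 ≡ 99
184 = 128 + 32 + 16 + 8, so 167^184 ≡ 99·147·97·320 ≡ 119 (mod 421)
R · y^e mod p:
12^2 = 144
12^4 ≡ 144^2 = 20736 ≡ 107
12^8 ≡ 107^2 = 11449 ≡ 82
12^16 ≡ 82^2 = 6724 ≡ 409
12^32 ≡ 409^2 = 167281 ≡ 144
12^64 ≡ 144^2 = 20736 ≡ 107
12^128 ≡ 107^2 = 11449 ≡ 82
134 = 128 + 4 + 2, so 12^134 ≡ 82·107·144 ≡ 35 (mod 421)
372·35 = 13020 ≡ 390 (mod 421)
119 ≠ 390; the check fails.

no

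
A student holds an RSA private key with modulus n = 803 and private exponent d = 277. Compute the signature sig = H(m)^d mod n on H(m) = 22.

(H(m))^2 ≡ 22^2 = 484
(H(m))^4 ≡ 484^2 = 234256 ≡ 583
(H(m))^8 ≡ 583^2 = 339889 ≡ 220
(H(m))^16 ≡ 220^2 = 48400 ≡ 220
(H(m))^32 ≡ 220^2 = 48400 ≡ 220
(H(m))^64 ≡ 220^2 = 48400 ≡ 220
(H(m))^128 ≡ 220^2 = 48400 ≡ 220
(H(m))^256 ≡ 220^2 = 48400 ≡ 220
277 = 256 + 16 + 4 + 1, so (H(m))^277 ≡ 220·220·583·22 ≡ 781 (mod 803)

781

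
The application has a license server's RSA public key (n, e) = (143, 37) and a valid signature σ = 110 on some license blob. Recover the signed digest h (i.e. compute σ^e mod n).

σ^37 mod 143 = 110

110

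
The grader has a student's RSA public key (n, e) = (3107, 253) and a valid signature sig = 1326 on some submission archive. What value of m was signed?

2626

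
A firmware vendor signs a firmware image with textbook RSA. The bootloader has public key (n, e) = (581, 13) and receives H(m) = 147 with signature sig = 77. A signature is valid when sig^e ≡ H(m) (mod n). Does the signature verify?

sig^2 ≡ 77^2 = 5929 ≡ 119
sig^4 ≡ 119^2 = 14161 ≡ 217
sig^8 ≡ 217^2 = 47089 ≡ 28
13 = 8 + 4 + 1, so sig^13 ≡ 28·217·77 ≡ 147 (mod 581)
sig^13 mod 581 = 147 matches H(m).

verifies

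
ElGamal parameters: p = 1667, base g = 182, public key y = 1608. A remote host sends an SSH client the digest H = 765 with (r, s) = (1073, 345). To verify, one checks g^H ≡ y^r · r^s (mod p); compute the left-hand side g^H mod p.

182^765 mod 1667 = 1422

1422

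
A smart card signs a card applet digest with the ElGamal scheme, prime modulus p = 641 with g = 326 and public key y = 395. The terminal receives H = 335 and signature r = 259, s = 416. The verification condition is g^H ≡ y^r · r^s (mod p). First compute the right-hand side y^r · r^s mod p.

125

395^2 = 156025 ≡ 262
395^4 ≡ 262^2 = 68644 ≡ 57
395^8 ≡ 57^2 = 3249 ≡ 44
395^16 ≡ 44^2 = 1936 ≡ 13
395^32 ≡ 13^2 = 169
395^64 ≡ 169^2 = 28561 ≡ 357
395^128 ≡ 357^2 = 127449 ≡ 531
395^256 ≡ 531^2 = 281961 ≡ 562
259 = 256 + 2 + 1, so 395^259 ≡ 562·262·395 ≡ 245 (mod 641)
259^2 = 67081 ≡ 417
259^4 ≡ 417^2 = 173889 ≡ 178
259^8 ≡ 178^2 = 31684 ≡ 275
259^16 ≡ 275^2 = 75625 ≡ 628
259^32 ≡ 628^2 = 394384 ≡ 169
259^64 ≡ 169^2 = 28561 ≡ 357
259^128 ≡ 357^2 = 127449 ≡ 531
259^256 ≡ 531^2 = 281961 ≡ 562
416 = 256 + 128 + 32, so 259^416 ≡ 562·531·169 ≡ 79 (mod 641)
y^r · r^s ≡ 245·79 = 19355 ≡ 125 (mod 641)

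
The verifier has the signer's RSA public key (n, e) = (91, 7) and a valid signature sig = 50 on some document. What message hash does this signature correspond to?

15

sig^2 ≡ 50^2 = 2500 ≡ 43
sig^4 ≡ 43^2 = 1849 ≡ 29
7 = 4 + 2 + 1, so sig^7 ≡ 29·43·50 ≡ 15 (mod 91)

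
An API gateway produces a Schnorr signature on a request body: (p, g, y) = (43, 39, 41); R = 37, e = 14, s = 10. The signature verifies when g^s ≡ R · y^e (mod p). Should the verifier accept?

reject

g^s mod p:
39^2 = 1521 ≡ 16
39^4 ≡ 16^2 = 256 ≡ 41
39^8 ≡ 41^2 = 1681 ≡ 4
10 = 8 + 2, so 39^10 ≡ 4·16 ≡ 21 (mod 43)
R · y^e mod p:
41^2 = 1681 ≡ 4
41^4 ≡ 4^2 = 16
41^8 ≡ 16^2 = 256 ≡ 41
14 = 8 + 4 + 2, so 41^14 ≡ 41·16·4 ≡ 1 (mod 43)
37·1 = 37 ≡ 37 (mod 43)
21 ≠ 37; the check fails.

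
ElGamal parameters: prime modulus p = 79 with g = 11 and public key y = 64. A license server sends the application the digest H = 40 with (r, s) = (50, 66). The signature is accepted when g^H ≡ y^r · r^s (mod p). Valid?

Left side g^H mod p:
11^2 = 121 ≡ 42
11^4 ≡ 42^2 = 1764 ≡ 26
11^8 ≡ 26^2 = 676 ≡ 44
11^16 ≡ 44^2 = 1936 ≡ 40
11^32 ≡ 40^2 = 1600 ≡ 20
40 = 32 + 8, so 11^40 ≡ 20·44 ≡ 11 (mod 79)
Right side y^r · r^s mod p:
64^2 = 4096 ≡ 67
64^4 ≡ 67^2 = 4489 ≡ 65
64^8 ≡ 65^2 = 4225 ≡ 38
64^16 ≡ 38^2 = 1444 ≡ 22
64^32 ≡ 22^2 = 484 ≡ 10
50 = 32 + 16 + 2, so 64^50 ≡ 10·22·67 ≡ 46 (mod 79)
50^2 = 2500 ≡ 51
50^4 ≡ 51^2 = 2601 ≡ 73
50^8 ≡ 73^2 = 5329 ≡ 36
50^16 ≡ 36^2 = 1296 ≡ 32
50^32 ≡ 32^2 = 1024 ≡ 76
50^64 ≡ 76^2 = 5776 ≡ 9
66 = 64 + 2, so 50^66 ≡ 9·51 ≡ 64 (mod 79)
46·64 = 2944 ≡ 21 (mod 79)
11 ≠ 21, so verification fails.

no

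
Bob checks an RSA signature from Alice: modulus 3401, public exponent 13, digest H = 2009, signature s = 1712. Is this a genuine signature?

forged

Squares mod 3401: s^1≡1712, s^2≡2683, s^4≡1973, s^8≡1985
13 = 8 + 4 + 1, so s^13 ≡ 1985·1973·1712 ≡ 915 (mod 3401)
s^13 mod 3401 = 915, but H = 2009.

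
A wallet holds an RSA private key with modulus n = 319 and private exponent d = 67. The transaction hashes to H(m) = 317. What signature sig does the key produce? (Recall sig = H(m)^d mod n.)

(H(m))^67 mod 319 = 301

301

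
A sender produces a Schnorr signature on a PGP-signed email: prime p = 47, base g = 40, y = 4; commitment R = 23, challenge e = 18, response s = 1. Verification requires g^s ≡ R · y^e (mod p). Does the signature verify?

verifies

g^s mod p:
40^1 mod 47 = 40
R · y^e mod p:
4^2 = 16
4^4 ≡ 16^2 = 256 ≡ 21
4^8 ≡ 21^2 = 441 ≡ 18
4^16 ≡ 18^2 = 324 ≡ 42
18 = 16 + 2, so 4^18 ≡ 42·16 ≡ 14 (mod 47)
23·14 = 322 ≡ 40 (mod 47)
40 ≡ 40 (mod 47); signature holds.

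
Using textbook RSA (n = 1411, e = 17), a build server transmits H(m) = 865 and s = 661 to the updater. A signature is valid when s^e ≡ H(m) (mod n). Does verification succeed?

passes

s^2 ≡ 661^2 = 436921 ≡ 922
s^4 ≡ 922^2 = 850084 ≡ 662
s^8 ≡ 662^2 = 438244 ≡ 834
s^16 ≡ 834^2 = 695556 ≡ 1344
17 = 16 + 1, so s^17 ≡ 1344·661 ≡ 865 (mod 1411)
Since 865 equals the digest 865, verification succeeds.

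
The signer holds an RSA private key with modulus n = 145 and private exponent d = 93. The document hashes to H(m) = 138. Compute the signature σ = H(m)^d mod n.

(H(m))^2 ≡ 138^2 = 19044 ≡ 49
(H(m))^4 ≡ 49^2 = 2401 ≡ 81
(H(m))^8 ≡ 81^2 = 6561 ≡ 36
(H(m))^16 ≡ 36^2 = 1296 ≡ 136
(H(m))^32 ≡ 136^2 = 18496 ≡ 81
(H(m))^64 ≡ 81^2 = 6561 ≡ 36
93 = 64 + 16 + 8 + 4 + 1, so (H(m))^93 ≡ 36·136·36·81·138 ≡ 38 (mod 145)

38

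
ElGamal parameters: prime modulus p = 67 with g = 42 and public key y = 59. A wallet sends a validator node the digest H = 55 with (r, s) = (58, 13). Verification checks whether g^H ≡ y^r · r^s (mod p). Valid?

Left side g^H mod p:
42^2 = 1764 ≡ 22
42^4 ≡ 22^2 = 484 ≡ 15
42^8 ≡ 15^2 = 225 ≡ 24
42^16 ≡ 24^2 = 576 ≡ 40
42^32 ≡ 40^2 = 1600 ≡ 59
55 = 32 + 16 + 4 + 2 + 1, so 42^55 ≡ 59·40·15·22·42 ≡ 66 (mod 67)
Right side y^r · r^s mod p:
59^2 = 3481 ≡ 64
59^4 ≡ 64^2 = 4096 ≡ 9
59^8 ≡ 9^2 = 81 ≡ 14
59^16 ≡ 14^2 = 196 ≡ 62
59^32 ≡ 62^2 = 3844 ≡ 25
58 = 32 + 16 + 8 + 2, so 59^58 ≡ 25·62·14·64 ≡ 24 (mod 67)
58^2 = 3364 ≡ 14
58^4 ≡ 14^2 = 196 ≡ 62
58^8 ≡ 62^2 = 3844 ≡ 25
13 = 8 + 4 + 1, so 58^13 ≡ 25·62·58 ≡ 53 (mod 67)
24·53 = 1272 ≡ 66 (mod 67)
66 ≡ 66 (mod 67), so the signature is genuine.

yes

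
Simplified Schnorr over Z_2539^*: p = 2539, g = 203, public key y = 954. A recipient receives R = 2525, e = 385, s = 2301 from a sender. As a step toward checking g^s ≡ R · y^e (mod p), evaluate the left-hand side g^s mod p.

938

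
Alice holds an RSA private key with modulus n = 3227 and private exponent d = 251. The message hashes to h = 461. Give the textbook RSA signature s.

Squares mod 3227: h^1≡461, h^2≡2766, h^4≡2766, h^8≡2766, h^16≡2766, h^32≡2766, h^64≡2766, h^128≡2766
251 = 128 + 64 + 32 + 16 + 8 + 2 + 1, so h^251 ≡ 2766·2766·2766·2766·2766·2766·461 ≡ 461 (mod 3227)

461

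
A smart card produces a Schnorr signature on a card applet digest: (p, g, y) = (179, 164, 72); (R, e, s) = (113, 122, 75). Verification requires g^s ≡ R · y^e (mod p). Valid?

no

g^s mod p:
164^2 = 26896 ≡ 46
164^4 ≡ 46^2 = 2116 ≡ 147
164^8 ≡ 147^2 = 21609 ≡ 129
164^16 ≡ 129^2 = 16641 ≡ 173
164^32 ≡ 173^2 = 29929 ≡ 36
164^64 ≡ 36^2 = 1296 ≡ 43
75 = 64 + 8 + 2 + 1, so 164^75 ≡ 43·129·46·164 ≡ 127 (mod 179)
R · y^e mod p:
72^2 = 5184 ≡ 172
72^4 ≡ 172^2 = 29584 ≡ 49
72^8 ≡ 49^2 = 2401 ≡ 74
72^16 ≡ 74^2 = 5476 ≡ 106
72^32 ≡ 106^2 = 11236 ≡ 138
72^64 ≡ 138^2 = 19044 ≡ 70
122 = 64 + 32 + 16 + 8 + 2, so 72^122 ≡ 70·138·106·74·172 ≡ 88 (mod 179)
113·88 = 9944 ≡ 99 (mod 179)
127 ≠ 99; the check fails.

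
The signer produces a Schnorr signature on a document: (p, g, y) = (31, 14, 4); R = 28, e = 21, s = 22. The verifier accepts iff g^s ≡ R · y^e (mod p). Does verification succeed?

g^s mod p:
14^2 = 196 ≡ 10
14^4 ≡ 10^2 = 100 ≡ 7
14^8 ≡ 7^2 = 49 ≡ 18
14^16 ≡ 18^2 = 324 ≡ 14
22 = 16 + 4 + 2, so 14^22 ≡ 14·7·10 ≡ 19 (mod 31)
R · y^e mod p:
4^2 = 16
4^4 ≡ 16^2 = 256 ≡ 8
4^8 ≡ 8^2 = 64 ≡ 2
4^16 ≡ 2^2 = 4
21 = 16 + 4 + 1, so 4^21 ≡ 4·8·4 ≡ 4 (mod 31)
28·4 = 112 ≡ 19 (mod 31)
19 ≡ 19 (mod 31); signature holds.

passes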